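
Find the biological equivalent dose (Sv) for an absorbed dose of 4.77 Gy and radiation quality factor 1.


H = D * Q
H = 4.77 * 1
H = 4.7700 Sv

4.7700


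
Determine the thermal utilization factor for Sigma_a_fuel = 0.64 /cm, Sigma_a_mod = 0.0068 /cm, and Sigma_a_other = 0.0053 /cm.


f = Sigma_a_fuel / (Sigma_a_fuel + Sigma_a_mod + Sigma_a_other)
f = 0.64 / (0.64 + 0.0068 + 0.0053)
f = 0.98144

0.98144


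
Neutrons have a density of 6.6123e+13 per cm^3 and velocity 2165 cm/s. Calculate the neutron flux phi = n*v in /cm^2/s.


phi = n * v
phi = 6.6123e+13 * 2165
phi = 1.4316e+17 /cm^2/s

1.4316e+17


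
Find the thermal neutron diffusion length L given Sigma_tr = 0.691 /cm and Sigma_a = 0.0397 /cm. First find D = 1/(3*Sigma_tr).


D = 1 / (3 * Sigma_tr) = 1 / (3 * 0.691) = 0.4823927 cm
L = sqrt(D / Sigma_a)
L = sqrt(0.4823927 / 0.0397)
L = 3.4858 cm

3.4858


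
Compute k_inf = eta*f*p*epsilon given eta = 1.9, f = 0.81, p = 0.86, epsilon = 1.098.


k_inf = eta * f * p * epsilon
k_inf = 1.9 * 0.81 * 0.86 * 1.098
k_inf = 1.4532

1.4532


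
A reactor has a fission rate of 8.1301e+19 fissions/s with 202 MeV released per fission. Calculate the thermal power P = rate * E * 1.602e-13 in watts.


P = fission_rate * E_MeV * 1.602e-13
P = 8.1301e+19 * 202 * 1.602e-13
P = 2.6309e+09 W

2.6309e+09


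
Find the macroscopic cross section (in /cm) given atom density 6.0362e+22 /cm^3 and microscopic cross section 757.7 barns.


Sigma = N * sigma_barns * 1e-24
Sigma = 6.0362e+22 * 757.7 * 1e-24
Sigma = 45.736 /cm

45.736


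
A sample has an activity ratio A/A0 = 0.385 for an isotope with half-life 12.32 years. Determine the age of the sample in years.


lambda = ln(2) / t_half = ln(2) / 12.32 = 0.05626195 /yr
t = -ln(A/A0) / lambda
t = -ln(0.385) / 0.05626195
t = 16.965 yr

16.965


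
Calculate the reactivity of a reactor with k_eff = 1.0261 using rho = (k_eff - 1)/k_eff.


rho = (k_eff - 1) / k_eff
rho = (1.0261 - 1) / 1.0261
rho = 0.025436

0.025436


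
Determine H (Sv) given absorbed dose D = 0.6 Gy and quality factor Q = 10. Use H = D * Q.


H = D * Q
H = 0.6 * 10
H = 6.0000 Sv

6.0000


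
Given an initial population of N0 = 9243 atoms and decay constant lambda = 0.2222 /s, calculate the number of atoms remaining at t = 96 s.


N = N0 * exp(-lambda * t)
N = 9243 * exp(-0.2222 * 96)
N = 5.0326e-06

5.0326e-06


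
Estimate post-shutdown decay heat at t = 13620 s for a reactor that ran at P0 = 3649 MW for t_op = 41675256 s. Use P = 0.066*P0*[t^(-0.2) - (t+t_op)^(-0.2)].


P/P0 = 0.066 * [t^(-0.2) - (t + t_op)^(-0.2)]
P/P0 = 0.066 * [13620^(-0.2) - (13620 + 41675256)^(-0.2)]
P/P0 = 0.066 * [0.1489926 - 0.02992237] = 0.007858635
P = 3649 * 0.007858635 = 28.676 MW

28.676


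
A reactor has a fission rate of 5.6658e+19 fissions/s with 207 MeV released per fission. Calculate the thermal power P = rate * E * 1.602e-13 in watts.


P = fission_rate * E_MeV * 1.602e-13
P = 5.6658e+19 * 207 * 1.602e-13
P = 1.8789e+09 W

1.8789e+09


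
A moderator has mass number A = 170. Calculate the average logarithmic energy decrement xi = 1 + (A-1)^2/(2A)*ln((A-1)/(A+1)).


xi = 1 + (A-1)^2/(2A) * ln((A-1)/(A+1))
xi = 1 + (170-1)^2/(2*170) * ln((170-1)/(170 +1))
xi = 0.011719

0.011719


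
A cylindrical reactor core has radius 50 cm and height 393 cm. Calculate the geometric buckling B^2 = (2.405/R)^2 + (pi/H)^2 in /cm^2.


B^2 = (2.405/R)^2 + (pi/H)^2
B^2 = (2.405/50)^2 + (pi/393)^2
B^2 = 0.0023775 /cm^2

0.0023775


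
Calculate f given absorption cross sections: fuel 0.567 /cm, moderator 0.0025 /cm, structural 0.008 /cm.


f = Sigma_a_fuel / (Sigma_a_fuel + Sigma_a_mod + Sigma_a_other)
f = 0.567 / (0.567 + 0.0025 + 0.008)
f = 0.98182

0.98182


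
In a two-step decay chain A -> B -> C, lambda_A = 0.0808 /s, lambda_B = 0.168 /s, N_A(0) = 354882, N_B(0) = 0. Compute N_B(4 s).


N_B(t) = lambda_A * N_A0 / (lambda_B - lambda_A) * [exp(-lambda_A*t) - exp(-lambda_B*t)]
exp(-0.0808*4) = 0.7238291; exp(-0.168*4) = 0.5106862
N_B = 0.0808 * 354882 / (0.168 - 0.0808) * (0.7238291 - 0.5106862)
N_B = 70089

70089


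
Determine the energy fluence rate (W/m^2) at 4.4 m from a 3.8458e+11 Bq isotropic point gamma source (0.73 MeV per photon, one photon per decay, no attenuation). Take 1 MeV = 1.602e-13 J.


psi = A * E * 1.602e-13 / (4*pi*r^2)
psi = 3.8458e+11 * 0.73 * 1.602e-13 / (4*pi*4.4^2)
psi = 1.8487e-04 W/m^2

1.8487e-04


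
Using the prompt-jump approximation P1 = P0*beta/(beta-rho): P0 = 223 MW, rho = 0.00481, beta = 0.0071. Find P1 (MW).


P1/P0 = beta / (beta - rho)
P1/P0 = 0.0071 / (0.0071 - 0.00481) = 3.100437
P1 = 223 * 3.100437 = 691.40 MW

691.40


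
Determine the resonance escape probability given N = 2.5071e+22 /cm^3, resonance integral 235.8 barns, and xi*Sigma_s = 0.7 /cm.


p = exp(-N * I * 1e-24 / (xi*Sigma_s))
p = exp(-2.5071e+22 * 235.8 * 1e-24 / 0.7)
p = 2.1490e-04

2.1490e-04


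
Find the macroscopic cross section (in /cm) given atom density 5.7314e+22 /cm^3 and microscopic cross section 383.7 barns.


Sigma = N * sigma_barns * 1e-24
Sigma = 5.7314e+22 * 383.7 * 1e-24
Sigma = 21.991 /cm

21.991


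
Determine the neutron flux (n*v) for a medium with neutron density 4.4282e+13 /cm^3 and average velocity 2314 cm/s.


phi = n * v
phi = 4.4282e+13 * 2314
phi = 1.0247e+17 /cm^2/s

1.0247e+17


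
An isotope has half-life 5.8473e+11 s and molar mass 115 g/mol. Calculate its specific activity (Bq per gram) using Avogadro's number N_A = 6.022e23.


lambda = ln(2) / t_half = ln(2) / 5.8473e+11 = 1.185414e-12 /s
SA = lambda * N_A / M
SA = 1.185414e-12 * 6.022e23 / 115
SA = 6.2074e+09 Bq/g

6.2074e+09


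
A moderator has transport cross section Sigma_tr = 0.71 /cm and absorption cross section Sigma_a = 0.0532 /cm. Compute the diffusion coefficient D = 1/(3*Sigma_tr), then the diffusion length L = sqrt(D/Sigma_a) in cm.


D = 1 / (3 * Sigma_tr) = 1 / (3 * 0.71) = 0.4694836 cm
L = sqrt(D / Sigma_a)
L = sqrt(0.4694836 / 0.0532)
L = 2.9707 cm

2.9707


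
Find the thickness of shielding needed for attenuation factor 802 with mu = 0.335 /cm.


x = ln(factor) / mu
x = ln(802) / 0.335
x = 19.962 cm

19.962


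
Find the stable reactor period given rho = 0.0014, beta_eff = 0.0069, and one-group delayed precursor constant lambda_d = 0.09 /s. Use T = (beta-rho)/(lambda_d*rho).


T = (beta - rho) / (lambda_d * rho)
T = (0.0069 - 0.0014) / (0.09 * 0.0014)
T = 43.651 s

43.651


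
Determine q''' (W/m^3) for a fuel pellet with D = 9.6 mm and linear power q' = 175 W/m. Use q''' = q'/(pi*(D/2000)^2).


r = D / 2 / 1000 = 9.6 / 2 / 1000 = 0.0048 m
q''' = q' / (pi * r^2)
q''' = 175 / (pi * 0.0048^2)
q''' = 2.4177e+06 W/m^3

2.4177e+06


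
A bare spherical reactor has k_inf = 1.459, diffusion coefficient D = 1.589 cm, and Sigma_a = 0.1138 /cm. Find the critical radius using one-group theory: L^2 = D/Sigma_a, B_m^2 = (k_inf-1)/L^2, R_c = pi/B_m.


L^2 = D / Sigma_a = 1.589 / 0.1138 = 13.96309 cm^2
B_m^2 = (k_inf - 1) / L^2 = (1.459 - 1) / 13.96309 = 0.03287238 /cm^2
For a bare sphere: B_g = pi/R, so R_c = pi / sqrt(B_m^2)
R_c = pi / sqrt(0.03287238) = 17.327 cm

17.327


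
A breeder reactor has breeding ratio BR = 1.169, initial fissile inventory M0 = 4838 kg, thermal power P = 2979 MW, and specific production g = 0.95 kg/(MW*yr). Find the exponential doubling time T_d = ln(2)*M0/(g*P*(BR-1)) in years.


Breeding gain G = BR - 1 = 1.169 - 1 = 0.169
Fissile production rate = g * P * G = 0.95 * 2979 * 0.169 = 478.27845 kg/yr
T_d = ln(2) * M0 / (g * P * G)
T_d = ln(2) * 4838 / 478.27845 = 7.0115 yr

7.0115


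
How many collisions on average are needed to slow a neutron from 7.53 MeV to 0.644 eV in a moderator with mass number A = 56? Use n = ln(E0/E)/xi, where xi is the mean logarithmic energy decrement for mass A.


xi = 1 + (A-1)^2/(2A)*ln((A-1)/(A+1)) = 0.03529286 (for A = 56)
n = ln(E0/E) / xi
n = ln(7.53e6 / 0.644) / 0.03529286
n = ln(1.169255e+07) / 0.03529286 = 461.13

461.13


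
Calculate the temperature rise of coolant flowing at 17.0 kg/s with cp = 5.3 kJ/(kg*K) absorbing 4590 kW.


dT = Q / (m_dot * cp)
dT = 4590 / (17.0 * 5.3)
dT = 50.943 C

50.943


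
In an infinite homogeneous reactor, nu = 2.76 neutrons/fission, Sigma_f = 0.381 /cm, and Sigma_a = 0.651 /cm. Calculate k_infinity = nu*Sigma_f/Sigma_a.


k_inf = nu * Sigma_f / Sigma_a
k_inf = 2.76 * 0.381 / 0.651
k_inf = 1.6153

1.6153


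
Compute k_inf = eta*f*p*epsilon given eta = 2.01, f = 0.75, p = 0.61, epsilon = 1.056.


k_inf = eta * f * p * epsilon
k_inf = 2.01 * 0.75 * 0.61 * 1.056
k_inf = 0.97107

0.97107


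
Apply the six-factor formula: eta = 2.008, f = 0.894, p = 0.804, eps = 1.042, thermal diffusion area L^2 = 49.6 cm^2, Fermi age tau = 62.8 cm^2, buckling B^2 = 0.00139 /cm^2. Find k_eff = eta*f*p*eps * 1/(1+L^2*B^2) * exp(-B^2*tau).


k_inf = eta*f*p*eps = 2.008*0.894*0.804*1.042 = 1.503921
P_TNL = 1/(1 + L^2*B^2) = 1/(1 + 49.6*0.00139) = 0.9355027
P_FNL = exp(-B^2*tau) = exp(-0.00139*62.8) = 0.9164095
k_eff = k_inf * P_TNL * P_FNL = 1.503921 * 0.9355027 * 0.9164095
k_eff = 1.2893

1.2893


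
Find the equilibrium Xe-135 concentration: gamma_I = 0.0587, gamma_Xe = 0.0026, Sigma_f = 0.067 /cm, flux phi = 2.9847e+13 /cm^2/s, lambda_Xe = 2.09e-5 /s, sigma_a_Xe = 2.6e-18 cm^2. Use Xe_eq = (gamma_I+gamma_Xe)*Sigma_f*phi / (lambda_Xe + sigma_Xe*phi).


Xe_eq = (gamma_I + gamma_Xe) * Sigma_f * phi / (lambda_Xe + sigma_Xe * phi)
Numerator = (0.0587 + 0.0026) * 0.067 * 2.9847e+13 = 1.225846e+11
Denominator = 2.09e-5 + 2.6e-18 * 2.9847e+13 = 9.850220e-05
Xe_eq = 1.225846e+11 / 9.850220e-05 = 1.2445e+15 /cm^3

1.2445e+15


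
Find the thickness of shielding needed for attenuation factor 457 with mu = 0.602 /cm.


x = ln(factor) / mu
x = ln(457) / 0.602
x = 10.174 cm

10.174


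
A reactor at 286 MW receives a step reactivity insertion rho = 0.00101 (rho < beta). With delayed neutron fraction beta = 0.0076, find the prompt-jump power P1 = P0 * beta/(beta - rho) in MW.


P1/P0 = beta / (beta - rho)
P1/P0 = 0.0076 / (0.0076 - 0.00101) = 1.153263
P1 = 286 * 1.153263 = 329.83 MW

329.83


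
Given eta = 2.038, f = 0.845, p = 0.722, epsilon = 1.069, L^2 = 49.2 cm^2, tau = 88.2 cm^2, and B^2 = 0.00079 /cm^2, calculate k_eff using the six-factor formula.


k_inf = eta*f*p*eps = 2.038*0.845*0.722*1.069 = 1.329155
P_TNL = 1/(1 + L^2*B^2) = 1/(1 + 49.2*0.00079) = 0.9625862
P_FNL = exp(-B^2*tau) = exp(-0.00079*88.2) = 0.9326941
k_eff = k_inf * P_TNL * P_FNL = 1.329155 * 0.9625862 * 0.9326941
k_eff = 1.1933

1.1933


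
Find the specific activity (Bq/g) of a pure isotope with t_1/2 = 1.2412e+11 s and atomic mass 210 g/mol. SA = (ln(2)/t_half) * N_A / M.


lambda = ln(2) / t_half = ln(2) / 1.2412e+11 = 5.584492e-12 /s
SA = lambda * N_A / M
SA = 5.584492e-12 * 6.022e23 / 210
SA = 1.6014e+10 Bq/g

1.6014e+10


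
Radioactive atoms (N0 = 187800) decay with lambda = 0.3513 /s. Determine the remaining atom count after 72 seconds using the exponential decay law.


N = N0 * exp(-lambda * t)
N = 187800 * exp(-0.3513 * 72)
N = 1.9446e-06

1.9446e-06


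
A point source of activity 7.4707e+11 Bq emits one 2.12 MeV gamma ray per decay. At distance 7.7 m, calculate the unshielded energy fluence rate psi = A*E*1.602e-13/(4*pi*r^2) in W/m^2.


psi = A * E * 1.602e-13 / (4*pi*r^2)
psi = 7.4707e+11 * 2.12 * 1.602e-13 / (4*pi*7.7^2)
psi = 3.4054e-04 W/m^2

3.4054e-04


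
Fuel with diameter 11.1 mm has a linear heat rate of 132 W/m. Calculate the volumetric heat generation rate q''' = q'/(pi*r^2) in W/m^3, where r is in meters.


r = D / 2 / 1000 = 11.1 / 2 / 1000 = 0.00555 m
q''' = q' / (pi * r^2)
q''' = 132 / (pi * 0.00555^2)
q''' = 1.3641e+06 W/m^3

1.3641e+06


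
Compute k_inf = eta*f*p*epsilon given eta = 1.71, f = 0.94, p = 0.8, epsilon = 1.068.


k_inf = eta * f * p * epsilon
k_inf = 1.71 * 0.94 * 0.8 * 1.068
k_inf = 1.3734

1.3734


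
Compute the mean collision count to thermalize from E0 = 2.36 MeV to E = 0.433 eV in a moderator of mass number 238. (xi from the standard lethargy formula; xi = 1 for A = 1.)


xi = 1 + (A-1)^2/(2A)*ln((A-1)/(A+1)) = 0.008379872 (for A = 238)
n = ln(E0/E) / xi
n = ln(2.36e6 / 0.433) / 0.008379872
n = ln(5.450346e+06) / 0.008379872 = 1851.0

1851.0


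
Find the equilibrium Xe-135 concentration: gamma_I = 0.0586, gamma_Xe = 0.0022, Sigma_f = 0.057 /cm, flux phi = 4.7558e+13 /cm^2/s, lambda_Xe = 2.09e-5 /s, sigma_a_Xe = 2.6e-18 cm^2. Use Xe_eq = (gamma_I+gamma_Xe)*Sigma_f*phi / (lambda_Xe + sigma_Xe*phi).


Xe_eq = (gamma_I + gamma_Xe) * Sigma_f * phi / (lambda_Xe + sigma_Xe * phi)
Numerator = (0.0586 + 0.0022) * 0.057 * 4.7558e+13 = 1.648170e+11
Denominator = 2.09e-5 + 2.6e-18 * 4.7558e+13 = 1.445508e-04
Xe_eq = 1.648170e+11 / 1.445508e-04 = 1.1402e+15 /cm^3

1.1402e+15


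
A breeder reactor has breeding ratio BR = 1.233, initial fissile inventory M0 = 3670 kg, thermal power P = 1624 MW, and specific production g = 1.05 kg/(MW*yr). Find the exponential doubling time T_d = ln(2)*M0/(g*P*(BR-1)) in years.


Breeding gain G = BR - 1 = 1.233 - 1 = 0.233
Fissile production rate = g * P * G = 1.05 * 1624 * 0.233 = 397.3116 kg/yr
T_d = ln(2) * M0 / (g * P * G)
T_d = ln(2) * 3670 / 397.3116 = 6.4027 yr

6.4027


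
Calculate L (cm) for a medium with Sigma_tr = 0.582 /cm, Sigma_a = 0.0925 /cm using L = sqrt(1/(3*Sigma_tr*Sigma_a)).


D = 1 / (3 * Sigma_tr) = 1 / (3 * 0.582) = 0.5727377 cm
L = sqrt(D / Sigma_a)
L = sqrt(0.5727377 / 0.0925)
L = 2.4883 cm

2.4883


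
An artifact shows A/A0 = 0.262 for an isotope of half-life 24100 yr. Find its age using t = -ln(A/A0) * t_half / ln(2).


lambda = ln(2) / t_half = ln(2) / 24100 = 2.876129e-05 /yr
t = -ln(A/A0) / lambda
t = -ln(0.262) / 2.876129e-05
t = 46570 yr

46570


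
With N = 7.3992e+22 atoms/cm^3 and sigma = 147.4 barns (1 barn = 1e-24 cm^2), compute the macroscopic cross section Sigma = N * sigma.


Sigma = N * sigma_barns * 1e-24
Sigma = 7.3992e+22 * 147.4 * 1e-24
Sigma = 10.906 /cm

10.906


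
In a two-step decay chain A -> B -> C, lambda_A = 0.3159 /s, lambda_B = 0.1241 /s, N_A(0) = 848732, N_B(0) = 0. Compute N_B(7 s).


N_B(t) = lambda_A * N_A0 / (lambda_B - lambda_A) * [exp(-lambda_A*t) - exp(-lambda_B*t)]
exp(-0.3159*7) = 0.1095581; exp(-0.1241*7) = 0.4194965
N_B = 0.3159 * 848732 / (0.1241 - 0.3159) * (0.1095581 - 0.4194965)
N_B = 433258

433258


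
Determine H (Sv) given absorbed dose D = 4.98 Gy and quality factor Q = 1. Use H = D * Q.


H = D * Q
H = 4.98 * 1
H = 4.9800 Sv

4.9800


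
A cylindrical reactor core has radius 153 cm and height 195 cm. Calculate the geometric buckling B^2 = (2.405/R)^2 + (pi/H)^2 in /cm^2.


B^2 = (2.405/R)^2 + (pi/H)^2
B^2 = (2.405/153)^2 + (pi/195)^2
B^2 = 5.0664e-04 /cm^2

5.0664e-04


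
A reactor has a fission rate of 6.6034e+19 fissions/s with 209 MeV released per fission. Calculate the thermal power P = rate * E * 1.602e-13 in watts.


P = fission_rate * E_MeV * 1.602e-13
P = 6.6034e+19 * 209 * 1.602e-13
P = 2.2109e+09 W

2.2109e+09


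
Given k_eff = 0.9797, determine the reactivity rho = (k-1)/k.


rho = (k_eff - 1) / k_eff
rho = (0.9797 - 1) / 0.9797
rho = -0.020721

-0.020721


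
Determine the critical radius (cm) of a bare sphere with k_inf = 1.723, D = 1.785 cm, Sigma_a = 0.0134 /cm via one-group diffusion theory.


L^2 = D / Sigma_a = 1.785 / 0.0134 = 133.2090 cm^2
B_m^2 = (k_inf - 1) / L^2 = (1.723 - 1) / 133.2090 = 0.005427561 /cm^2
For a bare sphere: B_g = pi/R, so R_c = pi / sqrt(B_m^2)
R_c = pi / sqrt(0.005427561) = 42.643 cm

42.643


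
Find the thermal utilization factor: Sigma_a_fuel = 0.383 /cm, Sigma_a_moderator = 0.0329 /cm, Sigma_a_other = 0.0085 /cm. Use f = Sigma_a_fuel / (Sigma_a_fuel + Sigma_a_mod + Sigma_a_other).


f = Sigma_a_fuel / (Sigma_a_fuel + Sigma_a_mod + Sigma_a_other)
f = 0.383 / (0.383 + 0.0329 + 0.0085)
f = 0.90245

0.90245


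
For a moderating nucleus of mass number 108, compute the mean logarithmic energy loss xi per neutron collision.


xi = 1 + (A-1)^2/(2A) * ln((A-1)/(A+1))
xi = 1 + (108-1)^2/(2*108) * ln((108-1)/(108 +1))
xi = 0.018405

0.018405


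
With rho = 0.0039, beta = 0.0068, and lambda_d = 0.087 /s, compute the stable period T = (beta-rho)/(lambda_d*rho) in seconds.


T = (beta - rho) / (lambda_d * rho)
T = (0.0068 - 0.0039) / (0.087 * 0.0039)
T = 8.5470 s

8.5470


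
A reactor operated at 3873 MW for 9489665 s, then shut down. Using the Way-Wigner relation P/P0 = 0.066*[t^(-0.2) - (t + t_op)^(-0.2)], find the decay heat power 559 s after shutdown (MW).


P/P0 = 0.066 * [t^(-0.2) - (t + t_op)^(-0.2)]
P/P0 = 0.066 * [559^(-0.2) - (559 + 9489665)^(-0.2)]
P/P0 = 0.066 * [0.2821744 - 0.04022951] = 0.01596836
P = 3873 * 0.01596836 = 61.845 MW

61.845


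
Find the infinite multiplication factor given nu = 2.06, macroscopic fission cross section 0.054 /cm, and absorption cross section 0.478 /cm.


k_inf = nu * Sigma_f / Sigma_a
k_inf = 2.06 * 0.054 / 0.478
k_inf = 0.23272

0.23272


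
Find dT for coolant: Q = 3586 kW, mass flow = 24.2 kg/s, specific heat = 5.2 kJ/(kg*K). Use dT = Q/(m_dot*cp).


dT = Q / (m_dot * cp)
dT = 3586 / (24.2 * 5.2)
dT = 28.497 C

28.497


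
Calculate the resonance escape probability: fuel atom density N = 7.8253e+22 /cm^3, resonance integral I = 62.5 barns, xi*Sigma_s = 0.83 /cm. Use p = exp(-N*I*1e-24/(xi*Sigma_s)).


p = exp(-N * I * 1e-24 / (xi*Sigma_s))
p = exp(-7.8253e+22 * 62.5 * 1e-24 / 0.83)
p = 0.0027599

0.0027599


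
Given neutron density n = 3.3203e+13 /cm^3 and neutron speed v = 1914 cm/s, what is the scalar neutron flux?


phi = n * v
phi = 3.3203e+13 * 1914
phi = 6.3551e+16 /cm^2/s

6.3551e+16


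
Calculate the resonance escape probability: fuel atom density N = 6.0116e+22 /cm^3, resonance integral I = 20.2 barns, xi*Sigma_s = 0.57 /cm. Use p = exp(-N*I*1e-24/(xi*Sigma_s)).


p = exp(-N * I * 1e-24 / (xi*Sigma_s))
p = exp(-6.0116e+22 * 20.2 * 1e-24 / 0.57)
p = 0.11879

0.11879


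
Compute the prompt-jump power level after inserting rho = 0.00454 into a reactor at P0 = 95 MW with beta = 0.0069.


P1/P0 = beta / (beta - rho)
P1/P0 = 0.0069 / (0.0069 - 0.00454) = 2.923729
P1 = 95 * 2.923729 = 277.75 MW

277.75


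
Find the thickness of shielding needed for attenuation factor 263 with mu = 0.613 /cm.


x = ln(factor) / mu
x = ln(263) / 0.613
x = 9.0900 cm

9.0900


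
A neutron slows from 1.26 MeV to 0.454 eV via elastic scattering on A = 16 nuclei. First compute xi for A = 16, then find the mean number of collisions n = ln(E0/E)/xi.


xi = 1 + (A-1)^2/(2A)*ln((A-1)/(A+1)) = 0.1199467 (for A = 16)
n = ln(E0/E) / xi
n = ln(1.26e6 / 0.454) / 0.1199467
n = ln(2.775330e+06) / 0.1199467 = 123.69

123.69


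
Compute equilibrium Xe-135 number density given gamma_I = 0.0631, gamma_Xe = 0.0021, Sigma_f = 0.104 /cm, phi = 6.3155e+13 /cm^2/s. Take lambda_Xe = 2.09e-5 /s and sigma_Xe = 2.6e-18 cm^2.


Xe_eq = (gamma_I + gamma_Xe) * Sigma_f * phi / (lambda_Xe + sigma_Xe * phi)
Numerator = (0.0631 + 0.0021) * 0.104 * 6.3155e+13 = 4.282414e+11
Denominator = 2.09e-5 + 2.6e-18 * 6.3155e+13 = 1.851030e-04
Xe_eq = 4.282414e+11 / 1.851030e-04 = 2.3135e+15 /cm^3

2.3135e+15


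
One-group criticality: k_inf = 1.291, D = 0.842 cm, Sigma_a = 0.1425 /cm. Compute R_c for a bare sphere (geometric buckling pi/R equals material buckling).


L^2 = D / Sigma_a = 0.842 / 0.1425 = 5.908772 cm^2
B_m^2 = (k_inf - 1) / L^2 = (1.291 - 1) / 5.908772 = 0.04924881 /cm^2
For a bare sphere: B_g = pi/R, so R_c = pi / sqrt(B_m^2)
R_c = pi / sqrt(0.04924881) = 14.156 cm

14.156


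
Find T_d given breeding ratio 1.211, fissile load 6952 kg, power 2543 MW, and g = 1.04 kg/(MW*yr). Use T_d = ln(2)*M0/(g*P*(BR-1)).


Breeding gain G = BR - 1 = 1.211 - 1 = 0.211
Fissile production rate = g * P * G = 1.04 * 2543 * 0.211 = 558.03592 kg/yr
T_d = ln(2) * M0 / (g * P * G)
T_d = ln(2) * 6952 / 558.03592 = 8.6352 yr

8.6352


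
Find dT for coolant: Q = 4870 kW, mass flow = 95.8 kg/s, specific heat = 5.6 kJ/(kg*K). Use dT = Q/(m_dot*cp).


dT = Q / (m_dot * cp)
dT = 4870 / (95.8 * 5.6)
dT = 9.0777 C

9.0777


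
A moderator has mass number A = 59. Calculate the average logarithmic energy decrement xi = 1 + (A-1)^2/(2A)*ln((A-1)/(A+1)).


xi = 1 + (A-1)^2/(2A) * ln((A-1)/(A+1))
xi = 1 + (59-1)^2/(2*59) * ln((59-1)/(59 +1))
xi = 0.033518

0.033518


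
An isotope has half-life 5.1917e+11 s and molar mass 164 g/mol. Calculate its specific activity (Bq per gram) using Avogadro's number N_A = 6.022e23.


lambda = ln(2) / t_half = ln(2) / 5.1917e+11 = 1.335106e-12 /s
SA = lambda * N_A / M
SA = 1.335106e-12 * 6.022e23 / 164
SA = 4.9024e+09 Bq/g

4.9024e+09


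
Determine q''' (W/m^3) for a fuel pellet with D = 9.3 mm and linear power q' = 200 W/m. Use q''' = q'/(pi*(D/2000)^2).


r = D / 2 / 1000 = 9.3 / 2 / 1000 = 0.00465 m
q''' = q' / (pi * r^2)
q''' = 200 / (pi * 0.00465^2)
q''' = 2.9442e+06 W/m^3

2.9442e+06


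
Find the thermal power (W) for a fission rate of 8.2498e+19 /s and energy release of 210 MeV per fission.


P = fission_rate * E_MeV * 1.602e-13
P = 8.2498e+19 * 210 * 1.602e-13
P = 2.7754e+09 W

2.7754e+09


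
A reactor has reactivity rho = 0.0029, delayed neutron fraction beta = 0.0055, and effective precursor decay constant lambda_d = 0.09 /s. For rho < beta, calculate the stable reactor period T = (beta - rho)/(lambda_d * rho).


T = (beta - rho) / (lambda_d * rho)
T = (0.0055 - 0.0029) / (0.09 * 0.0029)
T = 9.9617 s

9.9617


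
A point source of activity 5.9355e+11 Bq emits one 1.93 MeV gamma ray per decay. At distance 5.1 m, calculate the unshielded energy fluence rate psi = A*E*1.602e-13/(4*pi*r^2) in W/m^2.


psi = A * E * 1.602e-13 / (4*pi*r^2)
psi = 5.9355e+11 * 1.93 * 1.602e-13 / (4*pi*5.1^2)
psi = 5.6147e-04 W/m^2

5.6147e-04


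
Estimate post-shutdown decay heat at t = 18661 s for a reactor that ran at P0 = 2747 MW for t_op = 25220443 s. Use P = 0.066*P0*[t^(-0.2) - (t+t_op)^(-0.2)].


P/P0 = 0.066 * [t^(-0.2) - (t + t_op)^(-0.2)]
P/P0 = 0.066 * [18661^(-0.2) - (18661 + 25220443)^(-0.2)]
P/P0 = 0.066 * [0.1398985 - 0.03308150] = 0.007049922
P = 2747 * 0.007049922 = 19.366 MW

19.366


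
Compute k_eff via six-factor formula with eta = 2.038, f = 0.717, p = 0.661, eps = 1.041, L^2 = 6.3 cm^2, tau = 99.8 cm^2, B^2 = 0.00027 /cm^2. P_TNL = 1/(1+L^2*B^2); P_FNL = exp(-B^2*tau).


k_inf = eta*f*p*eps = 2.038*0.717*0.661*1.041 = 1.005485
P_TNL = 1/(1 + L^2*B^2) = 1/(1 + 6.3*0.00027) = 0.9983019
P_FNL = exp(-B^2*tau) = exp(-0.00027*99.8) = 0.9734138
k_eff = k_inf * P_TNL * P_FNL = 1.005485 * 0.9983019 * 0.9734138
k_eff = 0.97709

0.97709


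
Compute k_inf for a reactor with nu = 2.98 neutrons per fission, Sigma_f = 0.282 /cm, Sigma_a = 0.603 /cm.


k_inf = nu * Sigma_f / Sigma_a
k_inf = 2.98 * 0.282 / 0.603
k_inf = 1.3936

1.3936


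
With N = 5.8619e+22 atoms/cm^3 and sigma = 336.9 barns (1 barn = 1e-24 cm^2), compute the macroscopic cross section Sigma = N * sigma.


Sigma = N * sigma_barns * 1e-24
Sigma = 5.8619e+22 * 336.9 * 1e-24
Sigma = 19.749 /cm

19.749


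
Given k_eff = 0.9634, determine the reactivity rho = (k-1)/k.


rho = (k_eff - 1) / k_eff
rho = (0.9634 - 1) / 0.9634
rho = -0.037990

-0.037990


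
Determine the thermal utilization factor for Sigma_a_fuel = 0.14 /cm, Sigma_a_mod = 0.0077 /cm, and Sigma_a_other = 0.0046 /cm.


f = Sigma_a_fuel / (Sigma_a_fuel + Sigma_a_mod + Sigma_a_other)
f = 0.14 / (0.14 + 0.0077 + 0.0046)
f = 0.91924

0.91924


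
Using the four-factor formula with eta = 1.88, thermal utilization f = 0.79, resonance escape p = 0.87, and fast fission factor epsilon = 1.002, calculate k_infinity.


k_inf = eta * f * p * epsilon
k_inf = 1.88 * 0.79 * 0.87 * 1.002
k_inf = 1.2947

1.2947


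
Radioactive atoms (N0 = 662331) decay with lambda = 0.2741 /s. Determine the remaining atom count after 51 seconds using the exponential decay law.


N = N0 * exp(-lambda * t)
N = 662331 * exp(-0.2741 * 51)
N = 0.56238

0.56238


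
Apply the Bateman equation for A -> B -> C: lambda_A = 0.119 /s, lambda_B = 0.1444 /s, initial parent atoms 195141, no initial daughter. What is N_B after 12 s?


N_B(t) = lambda_A * N_A0 / (lambda_B - lambda_A) * [exp(-lambda_A*t) - exp(-lambda_B*t)]
exp(-0.119*12) = 0.2397880; exp(-0.1444*12) = 0.1767887
N_B = 0.119 * 195141 / (0.1444 - 0.119) * (0.2397880 - 0.1767887)
N_B = 57597

57597


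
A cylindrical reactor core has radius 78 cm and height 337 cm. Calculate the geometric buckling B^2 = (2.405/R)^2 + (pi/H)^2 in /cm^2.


B^2 = (2.405/R)^2 + (pi/H)^2
B^2 = (2.405/78)^2 + (pi/337)^2
B^2 = 0.0010376 /cm^2

0.0010376


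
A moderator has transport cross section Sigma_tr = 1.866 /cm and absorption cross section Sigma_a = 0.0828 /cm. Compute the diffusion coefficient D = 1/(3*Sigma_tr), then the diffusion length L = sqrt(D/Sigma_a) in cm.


D = 1 / (3 * Sigma_tr) = 1 / (3 * 1.866) = 0.1786352 cm
L = sqrt(D / Sigma_a)
L = sqrt(0.1786352 / 0.0828)
L = 1.4688 cm

1.4688


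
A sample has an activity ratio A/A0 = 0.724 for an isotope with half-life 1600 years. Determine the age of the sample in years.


lambda = ln(2) / t_half = ln(2) / 1600 = 4.332170e-04 /yr
t = -ln(A/A0) / lambda
t = -ln(0.724) / 4.332170e-04
t = 745.50 yr

745.50


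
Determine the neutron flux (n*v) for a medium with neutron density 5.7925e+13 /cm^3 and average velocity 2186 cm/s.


phi = n * v
phi = 5.7925e+13 * 2186
phi = 1.2662e+17 /cm^2/s

1.2662e+17


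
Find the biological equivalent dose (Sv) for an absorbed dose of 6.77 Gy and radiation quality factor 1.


H = D * Q
H = 6.77 * 1
H = 6.7700 Sv

6.7700


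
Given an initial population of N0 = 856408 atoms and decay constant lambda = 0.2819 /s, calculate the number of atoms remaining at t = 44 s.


N = N0 * exp(-lambda * t)
N = 856408 * exp(-0.2819 * 44)
N = 3.5145

3.5145


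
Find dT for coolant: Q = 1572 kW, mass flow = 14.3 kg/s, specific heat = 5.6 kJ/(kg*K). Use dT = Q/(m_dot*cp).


dT = Q / (m_dot * cp)
dT = 1572 / (14.3 * 5.6)
dT = 19.630 C

19.630


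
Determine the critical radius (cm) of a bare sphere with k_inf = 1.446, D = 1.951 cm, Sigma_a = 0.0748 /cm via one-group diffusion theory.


L^2 = D / Sigma_a = 1.951 / 0.0748 = 26.08289 cm^2
B_m^2 = (k_inf - 1) / L^2 = (1.446 - 1) / 26.08289 = 0.01709933 /cm^2
For a bare sphere: B_g = pi/R, so R_c = pi / sqrt(B_m^2)
R_c = pi / sqrt(0.01709933) = 24.025 cm

24.025


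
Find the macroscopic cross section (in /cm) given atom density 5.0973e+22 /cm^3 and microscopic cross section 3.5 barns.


Sigma = N * sigma_barns * 1e-24
Sigma = 5.0973e+22 * 3.5 * 1e-24
Sigma = 0.17841 /cm

0.17841


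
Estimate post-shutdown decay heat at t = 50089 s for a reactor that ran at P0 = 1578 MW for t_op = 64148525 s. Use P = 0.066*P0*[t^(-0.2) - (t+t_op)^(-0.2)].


P/P0 = 0.066 * [t^(-0.2) - (t + t_op)^(-0.2)]
P/P0 = 0.066 * [50089^(-0.2) - (50089 + 64148525)^(-0.2)]
P/P0 = 0.066 * [0.1148290 - 0.02744700] = 0.005767212
P = 1578 * 0.005767212 = 9.1007 MW

9.1007


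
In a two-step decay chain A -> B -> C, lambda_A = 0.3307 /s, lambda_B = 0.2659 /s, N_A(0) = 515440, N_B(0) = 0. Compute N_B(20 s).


N_B(t) = lambda_A * N_A0 / (lambda_B - lambda_A) * [exp(-lambda_A*t) - exp(-lambda_B*t)]
exp(-0.3307*20) = 0.001341456; exp(-0.2659*20) = 0.004902549
N_B = 0.3307 * 515440 / (0.2659 - 0.3307) * (0.001341456 - 0.004902549)
N_B = 9367.4

9367.4


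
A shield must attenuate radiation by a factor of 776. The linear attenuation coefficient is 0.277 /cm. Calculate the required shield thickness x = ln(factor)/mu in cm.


x = ln(factor) / mu
x = ln(776) / 0.277
x = 24.022 cm

24.022


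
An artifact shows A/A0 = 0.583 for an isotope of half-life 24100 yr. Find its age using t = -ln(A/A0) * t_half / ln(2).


lambda = ln(2) / t_half = ln(2) / 24100 = 2.876129e-05 /yr
t = -ln(A/A0) / lambda
t = -ln(0.583) / 2.876129e-05
t = 18760 yr

18760


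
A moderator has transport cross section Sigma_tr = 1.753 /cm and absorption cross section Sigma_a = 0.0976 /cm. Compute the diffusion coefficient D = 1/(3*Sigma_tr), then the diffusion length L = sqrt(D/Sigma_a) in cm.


D = 1 / (3 * Sigma_tr) = 1 / (3 * 1.753) = 0.1901502 cm
L = sqrt(D / Sigma_a)
L = sqrt(0.1901502 / 0.0976)
L = 1.3958 cm

1.3958


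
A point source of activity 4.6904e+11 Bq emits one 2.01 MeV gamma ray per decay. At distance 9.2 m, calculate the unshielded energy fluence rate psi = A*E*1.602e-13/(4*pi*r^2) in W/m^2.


psi = A * E * 1.602e-13 / (4*pi*r^2)
psi = 4.6904e+11 * 2.01 * 1.602e-13 / (4*pi*9.2^2)
psi = 1.4200e-04 W/m^2

1.4200e-04


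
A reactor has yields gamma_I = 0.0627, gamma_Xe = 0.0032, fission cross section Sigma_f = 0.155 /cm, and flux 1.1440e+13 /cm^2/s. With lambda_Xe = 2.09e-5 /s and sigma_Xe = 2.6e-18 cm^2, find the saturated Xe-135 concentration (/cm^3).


Xe_eq = (gamma_I + gamma_Xe) * Sigma_f * phi / (lambda_Xe + sigma_Xe * phi)
Numerator = (0.0627 + 0.0032) * 0.155 * 1.1440e+13 = 1.168539e+11
Denominator = 2.09e-5 + 2.6e-18 * 1.1440e+13 = 5.064400e-05
Xe_eq = 1.168539e+11 / 5.064400e-05 = 2.3074e+15 /cm^3

2.3074e+15


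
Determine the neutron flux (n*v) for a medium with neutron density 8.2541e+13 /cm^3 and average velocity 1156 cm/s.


phi = n * v
phi = 8.2541e+13 * 1156
phi = 9.5417e+16 /cm^2/s

9.5417e+16


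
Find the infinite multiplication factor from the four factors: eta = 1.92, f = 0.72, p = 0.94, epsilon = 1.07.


k_inf = eta * f * p * epsilon
k_inf = 1.92 * 0.72 * 0.94 * 1.07
k_inf = 1.3904

1.3904


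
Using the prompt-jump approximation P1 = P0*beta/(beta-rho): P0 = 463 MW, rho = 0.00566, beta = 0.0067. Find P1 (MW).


P1/P0 = beta / (beta - rho)
P1/P0 = 0.0067 / (0.0067 - 0.00566) = 6.442308
P1 = 463 * 6.442308 = 2982.8 MW

2982.8


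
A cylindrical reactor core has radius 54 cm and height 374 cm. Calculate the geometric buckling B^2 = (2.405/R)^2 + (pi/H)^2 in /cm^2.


B^2 = (2.405/R)^2 + (pi/H)^2
B^2 = (2.405/54)^2 + (pi/374)^2
B^2 = 0.0020541 /cm^2

0.0020541


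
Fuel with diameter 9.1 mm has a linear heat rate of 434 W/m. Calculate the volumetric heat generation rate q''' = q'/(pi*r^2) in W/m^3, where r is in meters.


r = D / 2 / 1000 = 9.1 / 2 / 1000 = 0.00455 m
q''' = q' / (pi * r^2)
q''' = 434 / (pi * 0.00455^2)
q''' = 6.6729e+06 W/m^3

6.6729e+06


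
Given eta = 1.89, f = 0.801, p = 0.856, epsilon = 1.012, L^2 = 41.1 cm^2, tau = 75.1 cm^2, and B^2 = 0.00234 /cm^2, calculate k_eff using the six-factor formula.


k_inf = eta*f*p*eps = 1.89*0.801*0.856*1.012 = 1.311441
P_TNL = 1/(1 + L^2*B^2) = 1/(1 + 41.1*0.00234) = 0.9122639
P_FNL = exp(-B^2*tau) = exp(-0.00234*75.1) = 0.8388411
k_eff = k_inf * P_TNL * P_FNL = 1.311441 * 0.9122639 * 0.8388411
k_eff = 1.0036

1.0036


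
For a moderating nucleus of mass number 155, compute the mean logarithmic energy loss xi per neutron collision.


xi = 1 + (A-1)^2/(2A) * ln((A-1)/(A+1))
xi = 1 + (155-1)^2/(2*155) * ln((155-1)/(155 +1))
xi = 0.012848

0.012848


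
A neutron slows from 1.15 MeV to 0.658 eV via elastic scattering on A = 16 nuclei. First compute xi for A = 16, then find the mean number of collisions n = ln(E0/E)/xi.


xi = 1 + (A-1)^2/(2A)*ln((A-1)/(A+1)) = 0.1199467 (for A = 16)
n = ln(E0/E) / xi
n = ln(1.15e6 / 0.658) / 0.1199467
n = ln(1.747720e+06) / 0.1199467 = 119.84

119.84


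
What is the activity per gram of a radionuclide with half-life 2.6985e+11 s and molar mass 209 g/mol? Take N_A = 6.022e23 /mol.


lambda = ln(2) / t_half = ln(2) / 2.6985e+11 = 2.568639e-12 /s
SA = lambda * N_A / M
SA = 2.568639e-12 * 6.022e23 / 209
SA = 7.4011e+09 Bq/g

7.4011e+09


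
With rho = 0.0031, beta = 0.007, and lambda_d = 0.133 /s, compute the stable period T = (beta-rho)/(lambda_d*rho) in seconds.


T = (beta - rho) / (lambda_d * rho)
T = (0.007 - 0.0031) / (0.133 * 0.0031)
T = 9.4591 s

9.4591


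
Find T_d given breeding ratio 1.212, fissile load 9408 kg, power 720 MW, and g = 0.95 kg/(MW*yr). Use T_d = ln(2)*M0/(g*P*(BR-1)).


Breeding gain G = BR - 1 = 1.212 - 1 = 0.212
Fissile production rate = g * P * G = 0.95 * 720 * 0.212 = 145.008 kg/yr
T_d = ln(2) * M0 / (g * P * G)
T_d = ln(2) * 9408 / 145.008 = 44.971 yr

44.971


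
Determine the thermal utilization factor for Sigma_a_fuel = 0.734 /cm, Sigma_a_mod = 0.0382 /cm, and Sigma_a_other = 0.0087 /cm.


f = Sigma_a_fuel / (Sigma_a_fuel + Sigma_a_mod + Sigma_a_other)
f = 0.734 / (0.734 + 0.0382 + 0.0087)
f = 0.93994

0.93994


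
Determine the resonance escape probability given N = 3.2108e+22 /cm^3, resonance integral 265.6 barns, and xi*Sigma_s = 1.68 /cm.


p = exp(-N * I * 1e-24 / (xi*Sigma_s))
p = exp(-3.2108e+22 * 265.6 * 1e-24 / 1.68)
p = 0.0062441

0.0062441


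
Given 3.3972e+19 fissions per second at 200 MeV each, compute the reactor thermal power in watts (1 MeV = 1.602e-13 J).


P = fission_rate * E_MeV * 1.602e-13
P = 3.3972e+19 * 200 * 1.602e-13
P = 1.0885e+09 W

1.0885e+09


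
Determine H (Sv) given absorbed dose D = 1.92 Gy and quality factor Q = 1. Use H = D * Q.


H = D * Q
H = 1.92 * 1
H = 1.9200 Sv

1.9200


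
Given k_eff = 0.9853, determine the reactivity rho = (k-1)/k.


rho = (k_eff - 1) / k_eff
rho = (0.9853 - 1) / 0.9853
rho = -0.014919

-0.014919


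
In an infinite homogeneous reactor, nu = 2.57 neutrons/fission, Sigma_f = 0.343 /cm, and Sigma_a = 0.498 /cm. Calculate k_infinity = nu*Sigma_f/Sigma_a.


k_inf = nu * Sigma_f / Sigma_a
k_inf = 2.57 * 0.343 / 0.498
k_inf = 1.7701

1.7701


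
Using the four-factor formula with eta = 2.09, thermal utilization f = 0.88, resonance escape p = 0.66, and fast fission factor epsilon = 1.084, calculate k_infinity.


k_inf = eta * f * p * epsilon
k_inf = 2.09 * 0.88 * 0.66 * 1.084
k_inf = 1.3158

1.3158


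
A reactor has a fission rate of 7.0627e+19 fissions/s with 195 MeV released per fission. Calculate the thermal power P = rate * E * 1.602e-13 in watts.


P = fission_rate * E_MeV * 1.602e-13
P = 7.0627e+19 * 195 * 1.602e-13
P = 2.2063e+09 W

2.2063e+09


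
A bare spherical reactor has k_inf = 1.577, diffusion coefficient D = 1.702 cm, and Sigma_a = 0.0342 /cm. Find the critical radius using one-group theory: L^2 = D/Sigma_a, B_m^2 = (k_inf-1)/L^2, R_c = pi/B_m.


L^2 = D / Sigma_a = 1.702 / 0.0342 = 49.76608 cm^2
B_m^2 = (k_inf - 1) / L^2 = (1.577 - 1) / 49.76608 = 0.01159424 /cm^2
For a bare sphere: B_g = pi/R, so R_c = pi / sqrt(B_m^2)
R_c = pi / sqrt(0.01159424) = 29.176 cm

29.176


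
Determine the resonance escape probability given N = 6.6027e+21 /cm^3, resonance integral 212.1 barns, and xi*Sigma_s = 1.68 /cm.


p = exp(-N * I * 1e-24 / (xi*Sigma_s))
p = exp(-6.6027e+21 * 212.1 * 1e-24 / 1.68)
p = 0.43449

0.43449


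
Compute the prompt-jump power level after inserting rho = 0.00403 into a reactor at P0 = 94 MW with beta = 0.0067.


P1/P0 = beta / (beta - rho)
P1/P0 = 0.0067 / (0.0067 - 0.00403) = 2.509363
P1 = 94 * 2.509363 = 235.88 MW

235.88


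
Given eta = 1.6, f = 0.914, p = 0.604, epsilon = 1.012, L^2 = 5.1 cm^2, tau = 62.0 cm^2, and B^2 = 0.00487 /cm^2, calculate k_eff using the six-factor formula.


k_inf = eta*f*p*eps = 1.6*0.914*0.604*1.012 = 0.8938891
P_TNL = 1/(1 + L^2*B^2) = 1/(1 + 5.1*0.00487) = 0.9757649
P_FNL = exp(-B^2*tau) = exp(-0.00487*62.0) = 0.7393824
k_eff = k_inf * P_TNL * P_FNL = 0.8938891 * 0.9757649 * 0.7393824
k_eff = 0.64491

0.64491


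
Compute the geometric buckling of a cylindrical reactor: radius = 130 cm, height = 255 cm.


B^2 = (2.405/R)^2 + (pi/H)^2
B^2 = (2.405/130)^2 + (pi/255)^2
B^2 = 4.9403e-04 /cm^2

4.9403e-04


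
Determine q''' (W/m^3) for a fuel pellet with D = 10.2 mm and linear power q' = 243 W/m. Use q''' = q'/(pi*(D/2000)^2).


r = D / 2 / 1000 = 10.2 / 2 / 1000 = 0.0051 m
q''' = q' / (pi * r^2)
q''' = 243 / (pi * 0.0051^2)
q''' = 2.9738e+06 W/m^3

2.9738e+06


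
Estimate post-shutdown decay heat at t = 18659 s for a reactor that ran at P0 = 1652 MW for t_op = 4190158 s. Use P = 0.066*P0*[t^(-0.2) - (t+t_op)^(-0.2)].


P/P0 = 0.066 * [t^(-0.2) - (t + t_op)^(-0.2)]
P/P0 = 0.066 * [18659^(-0.2) - (18659 + 4190158)^(-0.2)]
P/P0 = 0.066 * [0.1399015 - 0.04733343] = 0.006109493
P = 1652 * 0.006109493 = 10.093 MW

10.093


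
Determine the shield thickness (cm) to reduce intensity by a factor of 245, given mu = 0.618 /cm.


x = ln(factor) / mu
x = ln(245) / 0.618
x = 8.9017 cm

8.9017


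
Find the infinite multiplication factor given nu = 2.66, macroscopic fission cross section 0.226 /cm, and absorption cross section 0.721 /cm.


k_inf = nu * Sigma_f / Sigma_a
k_inf = 2.66 * 0.226 / 0.721
k_inf = 0.83379

0.83379


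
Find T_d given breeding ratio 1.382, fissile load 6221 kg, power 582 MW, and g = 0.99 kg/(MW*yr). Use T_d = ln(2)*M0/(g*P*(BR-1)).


Breeding gain G = BR - 1 = 1.382 - 1 = 0.382
Fissile production rate = g * P * G = 0.99 * 582 * 0.382 = 220.10076 kg/yr
T_d = ln(2) * M0 / (g * P * G)
T_d = ln(2) * 6221 / 220.10076 = 19.591 yr

19.591


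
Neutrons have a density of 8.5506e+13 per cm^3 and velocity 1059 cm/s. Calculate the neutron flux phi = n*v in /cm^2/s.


phi = n * v
phi = 8.5506e+13 * 1059
phi = 9.0551e+16 /cm^2/s

9.0551e+16


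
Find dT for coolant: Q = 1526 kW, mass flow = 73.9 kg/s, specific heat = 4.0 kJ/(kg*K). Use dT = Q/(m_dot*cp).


dT = Q / (m_dot * cp)
dT = 1526 / (73.9 * 4.0)
dT = 5.1624 C

5.1624


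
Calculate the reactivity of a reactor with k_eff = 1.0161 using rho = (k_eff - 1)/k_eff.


rho = (k_eff - 1) / k_eff
rho = (1.0161 - 1) / 1.0161
rho = 0.015845

0.015845


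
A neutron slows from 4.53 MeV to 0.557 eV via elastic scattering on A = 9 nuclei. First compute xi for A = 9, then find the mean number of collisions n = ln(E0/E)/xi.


xi = 1 + (A-1)^2/(2A)*ln((A-1)/(A+1)) = 0.2066007 (for A = 9)
n = ln(E0/E) / xi
n = ln(4.53e6 / 0.557) / 0.2066007
n = ln(8.132855e+06) / 0.2066007 = 77.015

77.015


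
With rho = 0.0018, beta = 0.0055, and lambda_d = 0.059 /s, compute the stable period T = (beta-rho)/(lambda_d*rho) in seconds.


T = (beta - rho) / (lambda_d * rho)
T = (0.0055 - 0.0018) / (0.059 * 0.0018)
T = 34.840 s

34.840


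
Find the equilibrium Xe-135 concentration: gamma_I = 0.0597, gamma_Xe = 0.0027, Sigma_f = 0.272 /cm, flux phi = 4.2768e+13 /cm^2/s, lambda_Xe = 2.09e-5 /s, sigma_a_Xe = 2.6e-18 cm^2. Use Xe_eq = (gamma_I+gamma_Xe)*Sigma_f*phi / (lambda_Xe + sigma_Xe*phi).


Xe_eq = (gamma_I + gamma_Xe) * Sigma_f * phi / (lambda_Xe + sigma_Xe * phi)
Numerator = (0.0597 + 0.0027) * 0.272 * 4.2768e+13 = 7.258927e+11
Denominator = 2.09e-5 + 2.6e-18 * 4.2768e+13 = 1.320968e-04
Xe_eq = 7.258927e+11 / 1.320968e-04 = 5.4952e+15 /cm^3

5.4952e+15


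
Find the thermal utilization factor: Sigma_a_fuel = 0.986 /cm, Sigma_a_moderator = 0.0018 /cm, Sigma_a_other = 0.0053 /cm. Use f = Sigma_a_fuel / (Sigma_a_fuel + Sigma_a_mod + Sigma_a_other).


f = Sigma_a_fuel / (Sigma_a_fuel + Sigma_a_mod + Sigma_a_other)
f = 0.986 / (0.986 + 0.0018 + 0.0053)
f = 0.99285

0.99285


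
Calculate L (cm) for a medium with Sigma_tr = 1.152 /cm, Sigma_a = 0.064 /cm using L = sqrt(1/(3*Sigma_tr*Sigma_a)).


D = 1 / (3 * Sigma_tr) = 1 / (3 * 1.152) = 0.2893519 cm
L = sqrt(D / Sigma_a)
L = sqrt(0.2893519 / 0.064)
L = 2.1263 cm

2.1263


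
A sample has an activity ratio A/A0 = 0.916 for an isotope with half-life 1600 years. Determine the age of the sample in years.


lambda = ln(2) / t_half = ln(2) / 1600 = 4.332170e-04 /yr
t = -ln(A/A0) / lambda
t = -ln(0.916) / 4.332170e-04
t = 202.53 yr

202.53


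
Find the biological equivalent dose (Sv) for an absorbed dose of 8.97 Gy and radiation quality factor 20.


H = D * Q
H = 8.97 * 20
H = 179.40 Sv

179.40
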